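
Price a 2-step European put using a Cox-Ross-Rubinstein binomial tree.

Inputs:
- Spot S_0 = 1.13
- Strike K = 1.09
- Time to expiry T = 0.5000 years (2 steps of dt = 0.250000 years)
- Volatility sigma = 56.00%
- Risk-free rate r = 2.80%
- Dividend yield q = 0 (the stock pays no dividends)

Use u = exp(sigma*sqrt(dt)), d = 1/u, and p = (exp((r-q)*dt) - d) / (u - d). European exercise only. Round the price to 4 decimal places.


dt = T/N = 0.250000
u = exp(sigma*sqrt(dt)) = 1.323130; d = 1/u = 0.755784
p = (exp((r-q)*dt) - d) / (u - d) = 0.442835
Discount per step: exp(-r*dt) = 0.993024
Stock lattice S(k, i) with i counting down-moves:
  k=0: S(0,0) = 1.1300
  k=1: S(1,0) = 1.4951; S(1,1) = 0.8540
  k=2: S(2,0) = 1.9783; S(2,1) = 1.1300; S(2,2) = 0.6455
Terminal payoffs V(N, i) = max(K - S_T, 0):
  V(2,0) = 0.000000; V(2,1) = 0.000000; V(2,2) = 0.444534
Backward induction: V(k, i) = exp(-r*dt) * [p * V(k+1, i) + (1-p) * V(k+1, i+1)].
  V(1,0) = exp(-r*dt) * [p*0.000000 + (1-p)*0.000000] = 0.000000
  V(1,1) = exp(-r*dt) * [p*0.000000 + (1-p)*0.444534] = 0.245951
  V(0,0) = exp(-r*dt) * [p*0.000000 + (1-p)*0.245951] = 0.136079

Answer: Price = V(0,0) = 0.1361


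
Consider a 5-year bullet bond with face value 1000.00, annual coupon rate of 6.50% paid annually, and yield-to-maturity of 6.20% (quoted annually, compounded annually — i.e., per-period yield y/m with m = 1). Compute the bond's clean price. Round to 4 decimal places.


Answer: Price = 1012.5686

Derivation:
Coupon per period c = face * coupon_rate / m = 65.000000
Periods per year m = 1; per-period yield y/m = 0.062000
Number of cashflows N = 5
Cashflows (t years, CF_t, discount factor 1/(1+y/m)^(m*t), PV):
  t = 1.0000: CF_t = 65.000000, DF = 0.941620, PV = 61.205273
  t = 2.0000: CF_t = 65.000000, DF = 0.886647, PV = 57.632084
  t = 3.0000: CF_t = 65.000000, DF = 0.834885, PV = 54.267499
  t = 4.0000: CF_t = 65.000000, DF = 0.786144, PV = 51.099340
  t = 5.0000: CF_t = 1065.000000, DF = 0.740248, PV = 788.364435
Price P = sum_t PV_t = 1012.568631


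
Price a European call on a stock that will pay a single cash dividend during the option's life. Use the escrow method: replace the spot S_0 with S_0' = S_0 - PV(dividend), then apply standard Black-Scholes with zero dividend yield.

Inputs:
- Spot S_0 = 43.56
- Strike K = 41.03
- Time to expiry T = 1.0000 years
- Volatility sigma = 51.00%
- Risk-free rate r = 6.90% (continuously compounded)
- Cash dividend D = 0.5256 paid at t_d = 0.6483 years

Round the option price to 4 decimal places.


Answer: Price = 10.7790

Derivation:
PV(D) = D * exp(-r * t_d) = 0.5256 * 0.95625305 = 0.50260661
S_0' = S_0 - PV(D) = 43.5600 - 0.50260661 = 43.05739339
d1 = (ln(S_0'/K) + (r + sigma^2/2)*T) / (sigma*sqrt(T)) = 0.48486363
d2 = d1 - sigma*sqrt(T) = -0.02513637
exp(-rT) = 0.93332668
N(d1) = 0.68611346; N(d2) = 0.48997309
C = S_0' * N(d1) - K * exp(-rT) * N(d2) = 43.05739339 * 0.68611346 - 41.0300 * 0.93332668 * 0.48997309 = 10.7790


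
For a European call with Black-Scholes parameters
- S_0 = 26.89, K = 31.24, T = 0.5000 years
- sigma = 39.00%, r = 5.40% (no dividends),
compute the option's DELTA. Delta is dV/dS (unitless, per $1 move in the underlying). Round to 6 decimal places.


d1 = -0.3079354108; d2 = -0.5837070555
phi(d1) = 0.3804689752; exp(-qT) = 1.0000000000; exp(-rT) = 0.9733612415
N(d1) = 0.3790657401
Delta = exp(-qT) * N(d1) = 1.0000000000 * 0.3790657401 = 0.379066

Answer: Delta = 0.379066


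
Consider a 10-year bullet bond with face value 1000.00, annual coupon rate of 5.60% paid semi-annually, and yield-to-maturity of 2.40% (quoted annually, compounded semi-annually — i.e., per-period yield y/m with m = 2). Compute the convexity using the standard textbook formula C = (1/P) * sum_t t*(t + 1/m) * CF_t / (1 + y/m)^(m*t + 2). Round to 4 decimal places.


Answer: Convexity = 76.6449

Derivation:
Coupon per period c = face * coupon_rate / m = 28.000000
Periods per year m = 2; per-period yield y/m = 0.012000
Number of cashflows N = 20
Cashflows (t years, CF_t, discount factor 1/(1+y/m)^(m*t), PV):
  t = 0.5000: CF_t = 28.000000, DF = 0.988142, PV = 27.667984
  t = 1.0000: CF_t = 28.000000, DF = 0.976425, PV = 27.339905
  t = 1.5000: CF_t = 28.000000, DF = 0.964847, PV = 27.015717
  t = 2.0000: CF_t = 28.000000, DF = 0.953406, PV = 26.695372
  t = 2.5000: CF_t = 28.000000, DF = 0.942101, PV = 26.378826
  t = 3.0000: CF_t = 28.000000, DF = 0.930930, PV = 26.066034
  t = 3.5000: CF_t = 28.000000, DF = 0.919891, PV = 25.756951
  t = 4.0000: CF_t = 28.000000, DF = 0.908983, PV = 25.451532
  t = 4.5000: CF_t = 28.000000, DF = 0.898205, PV = 25.149735
  t = 5.0000: CF_t = 28.000000, DF = 0.887554, PV = 24.851517
  t = 5.5000: CF_t = 28.000000, DF = 0.877030, PV = 24.556835
  t = 6.0000: CF_t = 28.000000, DF = 0.866630, PV = 24.265647
  t = 6.5000: CF_t = 28.000000, DF = 0.856354, PV = 23.977912
  t = 7.0000: CF_t = 28.000000, DF = 0.846200, PV = 23.693589
  t = 7.5000: CF_t = 28.000000, DF = 0.836166, PV = 23.412638
  t = 8.0000: CF_t = 28.000000, DF = 0.826251, PV = 23.135017
  t = 8.5000: CF_t = 28.000000, DF = 0.816453, PV = 22.860689
  t = 9.0000: CF_t = 28.000000, DF = 0.806772, PV = 22.589614
  t = 9.5000: CF_t = 28.000000, DF = 0.797205, PV = 22.321753
  t = 10.0000: CF_t = 1028.000000, DF = 0.787752, PV = 809.809495
Price P = sum_t PV_t = 1282.996764
Convexity numerator sum_t t*(t + 1/m) * CF_t / (1+y/m)^(m*t + 2):
  t = 0.5000: term = 13.507858
  t = 1.0000: term = 40.043058
  t = 1.5000: term = 79.136479
  t = 2.0000: term = 130.330170
  t = 2.5000: term = 193.177129
  t = 3.0000: term = 267.241087
  t = 3.5000: term = 352.096294
  t = 4.0000: term = 447.327308
  t = 4.5000: term = 552.528790
  t = 5.0000: term = 667.305301
  t = 5.5000: term = 791.271108
  t = 6.0000: term = 924.049983
  t = 6.5000: term = 1065.275013
  t = 7.0000: term = 1214.588416
  t = 7.5000: term = 1371.641350
  t = 8.0000: term = 1536.093739
  t = 8.5000: term = 1707.614087
  t = 9.0000: term = 1885.879310
  t = 9.5000: term = 2070.574561
  t = 10.0000: term = 83025.430975
Convexity = (1/P) * sum = 98335.112019 / 1282.996764 = 76.644864


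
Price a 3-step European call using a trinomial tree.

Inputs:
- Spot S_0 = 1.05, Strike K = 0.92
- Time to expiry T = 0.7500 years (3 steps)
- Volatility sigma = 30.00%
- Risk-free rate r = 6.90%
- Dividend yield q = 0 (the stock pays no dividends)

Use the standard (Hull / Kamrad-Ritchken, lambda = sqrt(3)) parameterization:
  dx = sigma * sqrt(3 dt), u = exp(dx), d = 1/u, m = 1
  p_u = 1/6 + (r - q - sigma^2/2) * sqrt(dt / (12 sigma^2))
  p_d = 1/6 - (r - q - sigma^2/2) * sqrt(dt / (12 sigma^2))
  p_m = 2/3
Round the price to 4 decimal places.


dt = T/N = 0.250000; dx = sigma*sqrt(3*dt) = 0.259808
u = exp(dx) = 1.296681; d = 1/u = 0.771200
p_u = 0.178214, p_m = 0.666667, p_d = 0.155120
Discount per step: exp(-r*dt) = 0.982898
Stock lattice S(k, j) with j the centered position index:
  k=0: S(0,+0) = 1.0500
  k=1: S(1,-1) = 0.8098; S(1,+0) = 1.0500; S(1,+1) = 1.3615
  k=2: S(2,-2) = 0.6245; S(2,-1) = 0.8098; S(2,+0) = 1.0500; S(2,+1) = 1.3615; S(2,+2) = 1.7654
  k=3: S(3,-3) = 0.4816; S(3,-2) = 0.6245; S(3,-1) = 0.8098; S(3,+0) = 1.0500; S(3,+1) = 1.3615; S(3,+2) = 1.7654; S(3,+3) = 2.2892
Terminal payoffs V(N, j) = max(S_T - K, 0):
  V(3,-3) = 0.000000; V(3,-2) = 0.000000; V(3,-1) = 0.000000; V(3,+0) = 0.130000; V(3,+1) = 0.441515; V(3,+2) = 0.845450; V(3,+3) = 1.369224
Backward induction: V(k, j) = exp(-r*dt) * [p_u * V(k+1, j+1) + p_m * V(k+1, j) + p_d * V(k+1, j-1)]
  V(2,-2) = exp(-r*dt) * [p_u*0.000000 + p_m*0.000000 + p_d*0.000000] = 0.000000
  V(2,-1) = exp(-r*dt) * [p_u*0.130000 + p_m*0.000000 + p_d*0.000000] = 0.022772
  V(2,+0) = exp(-r*dt) * [p_u*0.441515 + p_m*0.130000 + p_d*0.000000] = 0.162523
  V(2,+1) = exp(-r*dt) * [p_u*0.845450 + p_m*0.441515 + p_d*0.130000] = 0.457224
  V(2,+2) = exp(-r*dt) * [p_u*1.369224 + p_m*0.845450 + p_d*0.441515] = 0.861151
  V(1,-1) = exp(-r*dt) * [p_u*0.162523 + p_m*0.022772 + p_d*0.000000] = 0.043390
  V(1,+0) = exp(-r*dt) * [p_u*0.457224 + p_m*0.162523 + p_d*0.022772] = 0.190057
  V(1,+1) = exp(-r*dt) * [p_u*0.861151 + p_m*0.457224 + p_d*0.162523] = 0.475227
  V(0,+0) = exp(-r*dt) * [p_u*0.475227 + p_m*0.190057 + p_d*0.043390] = 0.214397

Answer: Price = V(0,0) = 0.2144


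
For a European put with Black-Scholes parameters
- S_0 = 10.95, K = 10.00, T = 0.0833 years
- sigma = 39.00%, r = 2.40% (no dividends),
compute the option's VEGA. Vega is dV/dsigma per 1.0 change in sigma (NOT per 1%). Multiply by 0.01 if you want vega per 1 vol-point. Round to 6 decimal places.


Answer: Vega = 0.855793

Derivation:
d1 = 0.8803112871; d2 = 0.7677505035
phi(d1) = 0.2707897704; exp(-qT) = 1.0000000000; exp(-rT) = 0.9980027971
Vega = S * exp(-qT) * phi(d1) * sqrt(T) = 10.9500 * 1.0000000000 * 0.2707897704 * 0.2886173938 = 0.855793


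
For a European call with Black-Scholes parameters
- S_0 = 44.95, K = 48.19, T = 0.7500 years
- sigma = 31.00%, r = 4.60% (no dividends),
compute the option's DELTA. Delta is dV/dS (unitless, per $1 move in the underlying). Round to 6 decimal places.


Answer: Delta = 0.501392

Derivation:
d1 = 0.0034891708; d2 = -0.2649787044
phi(d1) = 0.3989398520; exp(-qT) = 1.0000000000; exp(-rT) = 0.9660883397
N(d1) = 0.5013919749
Delta = exp(-qT) * N(d1) = 1.0000000000 * 0.5013919749 = 0.501392


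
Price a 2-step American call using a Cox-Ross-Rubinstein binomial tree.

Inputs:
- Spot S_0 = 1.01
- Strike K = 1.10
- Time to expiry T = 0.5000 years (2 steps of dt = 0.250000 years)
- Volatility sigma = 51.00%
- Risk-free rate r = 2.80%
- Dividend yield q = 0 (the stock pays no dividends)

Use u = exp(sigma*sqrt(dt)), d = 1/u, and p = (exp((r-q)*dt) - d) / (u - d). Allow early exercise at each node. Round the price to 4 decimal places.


Answer: Price = V(0,0) = 0.1163

Derivation:
dt = T/N = 0.250000
u = exp(sigma*sqrt(dt)) = 1.290462; d = 1/u = 0.774916
p = (exp((r-q)*dt) - d) / (u - d) = 0.450219
Discount per step: exp(-r*dt) = 0.993024
Stock lattice S(k, i) with i counting down-moves:
  k=0: S(0,0) = 1.0100
  k=1: S(1,0) = 1.3034; S(1,1) = 0.7827
  k=2: S(2,0) = 1.6819; S(2,1) = 1.0100; S(2,2) = 0.6065
Terminal payoffs V(N, i) = max(S_T - K, 0):
  V(2,0) = 0.581944; V(2,1) = 0.000000; V(2,2) = 0.000000
Backward induction: V(k, i) = exp(-r*dt) * [p * V(k+1, i) + (1-p) * V(k+1, i+1)]; then take max(V_cont, immediate exercise) for American.
  V(1,0) = exp(-r*dt) * [p*0.581944 + (1-p)*0.000000] = 0.260175; exercise = 0.203366; V(1,0) = max -> 0.260175
  V(1,1) = exp(-r*dt) * [p*0.000000 + (1-p)*0.000000] = 0.000000; exercise = 0.000000; V(1,1) = max -> 0.000000
  V(0,0) = exp(-r*dt) * [p*0.260175 + (1-p)*0.000000] = 0.116318; exercise = 0.000000; V(0,0) = max -> 0.116318


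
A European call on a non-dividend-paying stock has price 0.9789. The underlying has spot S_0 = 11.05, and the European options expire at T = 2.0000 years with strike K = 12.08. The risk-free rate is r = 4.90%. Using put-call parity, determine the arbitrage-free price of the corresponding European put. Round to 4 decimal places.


Answer: Put price = 0.8812

Derivation:
Put-call parity: C - P = S_0 * exp(-qT) - K * exp(-rT).
S_0 * exp(-qT) = 11.0500 * 1.00000000 = 11.05000000
K * exp(-rT) = 12.0800 * 0.90664890 = 10.95231876
P = C - S*exp(-qT) + K*exp(-rT)
P = 0.9789 - 11.05000000 + 10.95231876 = 0.8812


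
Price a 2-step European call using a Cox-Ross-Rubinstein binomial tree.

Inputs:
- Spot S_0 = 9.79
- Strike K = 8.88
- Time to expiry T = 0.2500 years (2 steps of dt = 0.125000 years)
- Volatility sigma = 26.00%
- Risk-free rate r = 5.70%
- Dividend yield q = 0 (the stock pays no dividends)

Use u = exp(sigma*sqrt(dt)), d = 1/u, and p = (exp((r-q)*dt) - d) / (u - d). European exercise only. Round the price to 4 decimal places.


dt = T/N = 0.125000
u = exp(sigma*sqrt(dt)) = 1.096281; d = 1/u = 0.912175
p = (exp((r-q)*dt) - d) / (u - d) = 0.515874
Discount per step: exp(-r*dt) = 0.992900
Stock lattice S(k, i) with i counting down-moves:
  k=0: S(0,0) = 9.7900
  k=1: S(1,0) = 10.7326; S(1,1) = 8.9302
  k=2: S(2,0) = 11.7659; S(2,1) = 9.7900; S(2,2) = 8.1459
Terminal payoffs V(N, i) = max(S_T - K, 0):
  V(2,0) = 2.885944; V(2,1) = 0.910000; V(2,2) = 0.000000
Backward induction: V(k, i) = exp(-r*dt) * [p * V(k+1, i) + (1-p) * V(k+1, i+1)].
  V(1,0) = exp(-r*dt) * [p*2.885944 + (1-p)*0.910000] = 1.915640
  V(1,1) = exp(-r*dt) * [p*0.910000 + (1-p)*0.000000] = 0.466112
  V(0,0) = exp(-r*dt) * [p*1.915640 + (1-p)*0.466112] = 1.205267

Answer: Price = V(0,0) = 1.2053


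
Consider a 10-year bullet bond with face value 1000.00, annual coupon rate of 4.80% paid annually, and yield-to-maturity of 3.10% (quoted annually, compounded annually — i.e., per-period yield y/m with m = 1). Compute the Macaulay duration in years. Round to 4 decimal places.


Answer: Macaulay duration = 8.3085 years

Derivation:
Coupon per period c = face * coupon_rate / m = 48.000000
Periods per year m = 1; per-period yield y/m = 0.031000
Number of cashflows N = 10
Cashflows (t years, CF_t, discount factor 1/(1+y/m)^(m*t), PV):
  t = 1.0000: CF_t = 48.000000, DF = 0.969932, PV = 46.556741
  t = 2.0000: CF_t = 48.000000, DF = 0.940768, PV = 45.156878
  t = 3.0000: CF_t = 48.000000, DF = 0.912481, PV = 43.799106
  t = 4.0000: CF_t = 48.000000, DF = 0.885045, PV = 42.482159
  t = 5.0000: CF_t = 48.000000, DF = 0.858434, PV = 41.204810
  t = 6.0000: CF_t = 48.000000, DF = 0.832622, PV = 39.965868
  t = 7.0000: CF_t = 48.000000, DF = 0.807587, PV = 38.764178
  t = 8.0000: CF_t = 48.000000, DF = 0.783305, PV = 37.598621
  t = 9.0000: CF_t = 48.000000, DF = 0.759752, PV = 36.468109
  t = 10.0000: CF_t = 1048.000000, DF = 0.736908, PV = 772.279719
Price P = sum_t PV_t = 1144.276187
Macaulay numerator sum_t t * PV_t:
  t * PV_t at t = 1.0000: 46.556741
  t * PV_t at t = 2.0000: 90.313756
  t * PV_t at t = 3.0000: 131.397317
  t * PV_t at t = 4.0000: 169.928635
  t * PV_t at t = 5.0000: 206.024048
  t * PV_t at t = 6.0000: 239.795206
  t * PV_t at t = 7.0000: 271.349247
  t * PV_t at t = 8.0000: 300.788967
  t * PV_t at t = 9.0000: 328.212985
  t * PV_t at t = 10.0000: 7722.797189
Macaulay duration D = (sum_t t * PV_t) / P = 9507.164089 / 1144.276187 = 8.308452


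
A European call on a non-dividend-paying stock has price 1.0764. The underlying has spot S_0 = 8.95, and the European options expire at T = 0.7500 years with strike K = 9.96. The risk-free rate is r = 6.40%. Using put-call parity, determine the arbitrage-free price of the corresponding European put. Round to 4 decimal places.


Answer: Put price = 1.6196

Derivation:
Put-call parity: C - P = S_0 * exp(-qT) - K * exp(-rT).
S_0 * exp(-qT) = 8.9500 * 1.00000000 = 8.95000000
K * exp(-rT) = 9.9600 * 0.95313379 = 9.49321252
P = C - S*exp(-qT) + K*exp(-rT)
P = 1.0764 - 8.95000000 + 9.49321252 = 1.6196


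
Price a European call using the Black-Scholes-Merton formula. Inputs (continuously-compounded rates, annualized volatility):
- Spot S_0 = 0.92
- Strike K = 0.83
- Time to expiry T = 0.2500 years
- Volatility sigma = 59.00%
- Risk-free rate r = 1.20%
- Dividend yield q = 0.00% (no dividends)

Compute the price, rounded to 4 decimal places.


d1 = (ln(S/K) + (r - q + 0.5*sigma^2) * T) / (sigma * sqrt(T)) = 0.50664566
d2 = d1 - sigma * sqrt(T) = 0.21164566
exp(-rT) = 0.99700450; exp(-qT) = 1.00000000
C = S_0 * exp(-qT) * N(d1) - K * exp(-rT) * N(d2)
N(d1) = 0.69379827; N(d2) = 0.58380826
C = 0.9200 * 1.00000000 * 0.69379827 - 0.8300 * 0.99700450 * 0.58380826 = 0.1552

Answer: Price = 0.1552


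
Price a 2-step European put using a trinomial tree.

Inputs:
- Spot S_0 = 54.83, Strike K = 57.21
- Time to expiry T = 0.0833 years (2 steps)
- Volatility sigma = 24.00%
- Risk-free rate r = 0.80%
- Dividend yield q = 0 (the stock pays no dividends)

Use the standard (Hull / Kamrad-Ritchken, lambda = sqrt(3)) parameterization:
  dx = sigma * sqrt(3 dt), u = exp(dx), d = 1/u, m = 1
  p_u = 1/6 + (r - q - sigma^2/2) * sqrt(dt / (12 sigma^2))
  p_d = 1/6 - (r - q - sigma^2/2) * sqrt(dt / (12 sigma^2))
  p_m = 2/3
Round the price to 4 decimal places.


dt = T/N = 0.041650; dx = sigma*sqrt(3*dt) = 0.084836
u = exp(dx) = 1.088538; d = 1/u = 0.918663
p_u = 0.161561, p_m = 0.666667, p_d = 0.171773
Discount per step: exp(-r*dt) = 0.999667
Stock lattice S(k, j) with j the centered position index:
  k=0: S(0,+0) = 54.8300
  k=1: S(1,-1) = 50.3703; S(1,+0) = 54.8300; S(1,+1) = 59.6846
  k=2: S(2,-2) = 46.2733; S(2,-1) = 50.3703; S(2,+0) = 54.8300; S(2,+1) = 59.6846; S(2,+2) = 64.9689
Terminal payoffs V(N, j) = max(K - S_T, 0):
  V(2,-2) = 10.936668; V(2,-1) = 6.839703; V(2,+0) = 2.380000; V(2,+1) = 0.000000; V(2,+2) = 0.000000
Backward induction: V(k, j) = exp(-r*dt) * [p_u * V(k+1, j+1) + p_m * V(k+1, j) + p_d * V(k+1, j-1)]
  V(1,-1) = exp(-r*dt) * [p_u*2.380000 + p_m*6.839703 + p_d*10.936668] = 6.820663
  V(1,+0) = exp(-r*dt) * [p_u*0.000000 + p_m*2.380000 + p_d*6.839703] = 2.760620
  V(1,+1) = exp(-r*dt) * [p_u*0.000000 + p_m*0.000000 + p_d*2.380000] = 0.408682
  V(0,+0) = exp(-r*dt) * [p_u*0.408682 + p_m*2.760620 + p_d*6.820663] = 3.077017

Answer: Price = V(0,0) = 3.0770


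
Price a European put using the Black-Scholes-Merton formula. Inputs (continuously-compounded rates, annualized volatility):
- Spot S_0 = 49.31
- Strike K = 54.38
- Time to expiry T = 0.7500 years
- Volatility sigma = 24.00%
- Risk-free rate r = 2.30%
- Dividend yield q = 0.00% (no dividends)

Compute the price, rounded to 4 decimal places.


d1 = (ln(S/K) + (r - q + 0.5*sigma^2) * T) / (sigma * sqrt(T)) = -0.28395789
d2 = d1 - sigma * sqrt(T) = -0.49180399
exp(-rT) = 0.98289793; exp(-qT) = 1.00000000
P = K * exp(-rT) * N(-d2) - S_0 * exp(-qT) * N(-d1)
N(-d1) = 0.61177867; N(-d2) = 0.68857104
P = 54.3800 * 0.98289793 * 0.68857104 - 49.3100 * 1.00000000 * 0.61177867 = 6.6373

Answer: Price = 6.6373


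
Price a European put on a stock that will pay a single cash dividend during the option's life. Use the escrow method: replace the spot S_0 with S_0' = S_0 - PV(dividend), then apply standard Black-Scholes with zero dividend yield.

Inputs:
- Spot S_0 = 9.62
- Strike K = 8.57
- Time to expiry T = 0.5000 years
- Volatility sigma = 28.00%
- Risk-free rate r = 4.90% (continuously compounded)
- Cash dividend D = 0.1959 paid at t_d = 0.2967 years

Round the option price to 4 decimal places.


Answer: Price = 0.2933

Derivation:
PV(D) = D * exp(-r * t_d) = 0.1959 * 0.98556687 = 0.19307255
S_0' = S_0 - PV(D) = 9.6200 - 0.19307255 = 9.42692745
d1 = (ln(S_0'/K) + (r + sigma^2/2)*T) / (sigma*sqrt(T)) = 0.70408887
d2 = d1 - sigma*sqrt(T) = 0.50609897
exp(-rT) = 0.97579769
N(-d1) = 0.24068872; N(-d2) = 0.30639359
P = K * exp(-rT) * N(-d2) - S_0' * N(-d1) = 8.5700 * 0.97579769 * 0.30639359 - 9.42692745 * 0.24068872 = 0.2933


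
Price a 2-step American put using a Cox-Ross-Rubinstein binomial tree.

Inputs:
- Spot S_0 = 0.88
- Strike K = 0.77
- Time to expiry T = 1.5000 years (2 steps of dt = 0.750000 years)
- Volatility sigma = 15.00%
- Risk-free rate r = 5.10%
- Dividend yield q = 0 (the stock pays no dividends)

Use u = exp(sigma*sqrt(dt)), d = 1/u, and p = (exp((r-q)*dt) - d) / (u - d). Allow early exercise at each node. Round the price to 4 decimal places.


dt = T/N = 0.750000
u = exp(sigma*sqrt(dt)) = 1.138719; d = 1/u = 0.878180
p = (exp((r-q)*dt) - d) / (u - d) = 0.617225
Discount per step: exp(-r*dt) = 0.962472
Stock lattice S(k, i) with i counting down-moves:
  k=0: S(0,0) = 0.8800
  k=1: S(1,0) = 1.0021; S(1,1) = 0.7728
  k=2: S(2,0) = 1.1411; S(2,1) = 0.8800; S(2,2) = 0.6787
Terminal payoffs V(N, i) = max(K - S_T, 0):
  V(2,0) = 0.000000; V(2,1) = 0.000000; V(2,2) = 0.091344
Backward induction: V(k, i) = exp(-r*dt) * [p * V(k+1, i) + (1-p) * V(k+1, i+1)]; then take max(V_cont, immediate exercise) for American.
  V(1,0) = exp(-r*dt) * [p*0.000000 + (1-p)*0.000000] = 0.000000; exercise = 0.000000; V(1,0) = max -> 0.000000
  V(1,1) = exp(-r*dt) * [p*0.000000 + (1-p)*0.091344] = 0.033652; exercise = 0.000000; V(1,1) = max -> 0.033652
  V(0,0) = exp(-r*dt) * [p*0.000000 + (1-p)*0.033652] = 0.012398; exercise = 0.000000; V(0,0) = max -> 0.012398

Answer: Price = V(0,0) = 0.0124


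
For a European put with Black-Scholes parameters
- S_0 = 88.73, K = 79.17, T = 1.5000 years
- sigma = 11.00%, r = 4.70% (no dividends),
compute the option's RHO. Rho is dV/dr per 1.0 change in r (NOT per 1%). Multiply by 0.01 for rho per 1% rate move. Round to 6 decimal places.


d1 = 1.4368529552; d2 = 1.3021310194
phi(d1) = 0.1421017767; exp(-qT) = 1.0000000000; exp(-rT) = 0.9319277395
N(-d2) = 0.0964358005
Rho = -K*T*exp(-rT)*N(-d2) = -79.1700 * 1.5000 * 0.9319277395 * 0.0964358005 = -10.672654

Answer: Rho = -10.672654


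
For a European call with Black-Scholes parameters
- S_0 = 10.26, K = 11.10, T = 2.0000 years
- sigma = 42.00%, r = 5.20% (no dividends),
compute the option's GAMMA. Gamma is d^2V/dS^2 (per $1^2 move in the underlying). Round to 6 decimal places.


d1 = 0.3395926303; d2 = -0.2543770659
phi(d1) = 0.3765892867; exp(-qT) = 1.0000000000; exp(-rT) = 0.9012252974
Gamma = exp(-qT) * phi(d1) / (S * sigma * sqrt(T)) = 1.0000000000 * 0.3765892867 / (10.2600 * 0.4200 * 1.4142135624) = 0.061795

Answer: Gamma = 0.061795


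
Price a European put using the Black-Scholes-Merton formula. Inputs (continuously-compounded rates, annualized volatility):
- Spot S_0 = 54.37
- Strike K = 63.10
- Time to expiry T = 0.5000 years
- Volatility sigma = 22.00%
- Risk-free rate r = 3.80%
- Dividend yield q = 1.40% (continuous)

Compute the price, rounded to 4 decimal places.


d1 = (ln(S/K) + (r - q + 0.5*sigma^2) * T) / (sigma * sqrt(T)) = -0.80229774
d2 = d1 - sigma * sqrt(T) = -0.95786123
exp(-rT) = 0.98117936; exp(-qT) = 0.99302444
P = K * exp(-rT) * N(-d2) - S_0 * exp(-qT) * N(-d1)
N(-d1) = 0.78880963; N(-d2) = 0.83093363
P = 63.1000 * 0.98117936 * 0.83093363 - 54.3700 * 0.99302444 * 0.78880963 = 8.8567

Answer: Price = 8.8567


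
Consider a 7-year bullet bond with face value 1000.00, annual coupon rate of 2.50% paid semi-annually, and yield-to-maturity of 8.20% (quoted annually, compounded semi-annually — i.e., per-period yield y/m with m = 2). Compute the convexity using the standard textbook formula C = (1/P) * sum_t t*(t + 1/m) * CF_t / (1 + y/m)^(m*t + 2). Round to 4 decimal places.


Answer: Convexity = 42.3921

Derivation:
Coupon per period c = face * coupon_rate / m = 12.500000
Periods per year m = 2; per-period yield y/m = 0.041000
Number of cashflows N = 14
Cashflows (t years, CF_t, discount factor 1/(1+y/m)^(m*t), PV):
  t = 0.5000: CF_t = 12.500000, DF = 0.960615, PV = 12.007685
  t = 1.0000: CF_t = 12.500000, DF = 0.922781, PV = 11.534760
  t = 1.5000: CF_t = 12.500000, DF = 0.886437, PV = 11.080461
  t = 2.0000: CF_t = 12.500000, DF = 0.851524, PV = 10.644055
  t = 2.5000: CF_t = 12.500000, DF = 0.817987, PV = 10.224836
  t = 3.0000: CF_t = 12.500000, DF = 0.785770, PV = 9.822129
  t = 3.5000: CF_t = 12.500000, DF = 0.754823, PV = 9.435282
  t = 4.0000: CF_t = 12.500000, DF = 0.725094, PV = 9.063672
  t = 4.5000: CF_t = 12.500000, DF = 0.696536, PV = 8.706697
  t = 5.0000: CF_t = 12.500000, DF = 0.669103, PV = 8.363782
  t = 5.5000: CF_t = 12.500000, DF = 0.642750, PV = 8.034373
  t = 6.0000: CF_t = 12.500000, DF = 0.617435, PV = 7.717938
  t = 6.5000: CF_t = 12.500000, DF = 0.593117, PV = 7.413965
  t = 7.0000: CF_t = 1012.500000, DF = 0.569757, PV = 576.879118
Price P = sum_t PV_t = 700.928753
Convexity numerator sum_t t*(t + 1/m) * CF_t / (1+y/m)^(m*t + 2):
  t = 0.5000: term = 5.540230
  t = 1.0000: term = 15.966082
  t = 1.5000: term = 30.674509
  t = 2.0000: term = 49.110645
  t = 2.5000: term = 70.764619
  t = 3.0000: term = 95.168555
  t = 3.5000: term = 121.893763
  t = 4.0000: term = 150.548081
  t = 4.5000: term = 180.773392
  t = 5.0000: term = 212.243282
  t = 5.5000: term = 244.660844
  t = 6.0000: term = 277.756612
  t = 6.5000: term = 311.286629
  t = 7.0000: term = 27947.480585
Convexity = (1/P) * sum = 29713.867828 / 700.928753 = 42.392137


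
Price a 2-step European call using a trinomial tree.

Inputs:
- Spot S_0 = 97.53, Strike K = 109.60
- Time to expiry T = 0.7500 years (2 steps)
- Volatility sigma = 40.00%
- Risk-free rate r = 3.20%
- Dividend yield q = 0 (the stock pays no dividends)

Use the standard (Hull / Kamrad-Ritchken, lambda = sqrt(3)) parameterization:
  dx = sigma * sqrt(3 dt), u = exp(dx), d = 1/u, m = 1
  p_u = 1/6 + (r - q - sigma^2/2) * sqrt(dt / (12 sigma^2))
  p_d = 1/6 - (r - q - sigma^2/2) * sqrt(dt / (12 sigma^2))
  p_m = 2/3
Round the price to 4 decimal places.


Answer: Price = V(0,0) = 9.9159

Derivation:
dt = T/N = 0.375000; dx = sigma*sqrt(3*dt) = 0.424264
u = exp(dx) = 1.528465; d = 1/u = 0.654251
p_u = 0.145453, p_m = 0.666667, p_d = 0.187880
Discount per step: exp(-r*dt) = 0.988072
Stock lattice S(k, j) with j the centered position index:
  k=0: S(0,+0) = 97.5300
  k=1: S(1,-1) = 63.8091; S(1,+0) = 97.5300; S(1,+1) = 149.0712
  k=2: S(2,-2) = 41.7472; S(2,-1) = 63.8091; S(2,+0) = 97.5300; S(2,+1) = 149.0712; S(2,+2) = 227.8501
Terminal payoffs V(N, j) = max(S_T - K, 0):
  V(2,-2) = 0.000000; V(2,-1) = 0.000000; V(2,+0) = 0.000000; V(2,+1) = 39.471207; V(2,+2) = 118.250146
Backward induction: V(k, j) = exp(-r*dt) * [p_u * V(k+1, j+1) + p_m * V(k+1, j) + p_d * V(k+1, j-1)]
  V(1,-1) = exp(-r*dt) * [p_u*0.000000 + p_m*0.000000 + p_d*0.000000] = 0.000000
  V(1,+0) = exp(-r*dt) * [p_u*39.471207 + p_m*0.000000 + p_d*0.000000] = 5.672741
  V(1,+1) = exp(-r*dt) * [p_u*118.250146 + p_m*39.471207 + p_d*0.000000] = 42.994984
  V(0,+0) = exp(-r*dt) * [p_u*42.994984 + p_m*5.672741 + p_d*0.000000] = 9.915889


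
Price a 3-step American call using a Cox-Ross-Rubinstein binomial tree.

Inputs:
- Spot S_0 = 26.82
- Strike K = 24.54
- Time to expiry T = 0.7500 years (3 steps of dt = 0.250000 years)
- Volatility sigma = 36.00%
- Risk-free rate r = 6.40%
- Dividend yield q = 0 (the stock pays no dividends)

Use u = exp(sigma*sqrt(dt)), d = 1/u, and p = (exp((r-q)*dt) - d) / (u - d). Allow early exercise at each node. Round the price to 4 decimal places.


dt = T/N = 0.250000
u = exp(sigma*sqrt(dt)) = 1.197217; d = 1/u = 0.835270
p = (exp((r-q)*dt) - d) / (u - d) = 0.499682
Discount per step: exp(-r*dt) = 0.984127
Stock lattice S(k, i) with i counting down-moves:
  k=0: S(0,0) = 26.8200
  k=1: S(1,0) = 32.1094; S(1,1) = 22.4019
  k=2: S(2,0) = 38.4419; S(2,1) = 26.8200; S(2,2) = 18.7117
  k=3: S(3,0) = 46.0233; S(3,1) = 32.1094; S(3,2) = 22.4019; S(3,3) = 15.6293
Terminal payoffs V(N, i) = max(S_T - K, 0):
  V(3,0) = 21.483304; V(3,1) = 7.569370; V(3,2) = 0.000000; V(3,3) = 0.000000
Backward induction: V(k, i) = exp(-r*dt) * [p * V(k+1, i) + (1-p) * V(k+1, i+1)]; then take max(V_cont, immediate exercise) for American.
  V(2,0) = exp(-r*dt) * [p*21.483304 + (1-p)*7.569370] = 14.291410; exercise = 13.901895; V(2,0) = max -> 14.291410
  V(2,1) = exp(-r*dt) * [p*7.569370 + (1-p)*0.000000] = 3.722243; exercise = 2.280000; V(2,1) = max -> 3.722243
  V(2,2) = exp(-r*dt) * [p*0.000000 + (1-p)*0.000000] = 0.000000; exercise = 0.000000; V(2,2) = max -> 0.000000
  V(1,0) = exp(-r*dt) * [p*14.291410 + (1-p)*3.722243] = 8.860556; exercise = 7.569370; V(1,0) = max -> 8.860556
  V(1,1) = exp(-r*dt) * [p*3.722243 + (1-p)*0.000000] = 1.830416; exercise = 0.000000; V(1,1) = max -> 1.830416
  V(0,0) = exp(-r*dt) * [p*8.860556 + (1-p)*1.830416] = 5.258439; exercise = 2.280000; V(0,0) = max -> 5.258439

Answer: Price = V(0,0) = 5.2584


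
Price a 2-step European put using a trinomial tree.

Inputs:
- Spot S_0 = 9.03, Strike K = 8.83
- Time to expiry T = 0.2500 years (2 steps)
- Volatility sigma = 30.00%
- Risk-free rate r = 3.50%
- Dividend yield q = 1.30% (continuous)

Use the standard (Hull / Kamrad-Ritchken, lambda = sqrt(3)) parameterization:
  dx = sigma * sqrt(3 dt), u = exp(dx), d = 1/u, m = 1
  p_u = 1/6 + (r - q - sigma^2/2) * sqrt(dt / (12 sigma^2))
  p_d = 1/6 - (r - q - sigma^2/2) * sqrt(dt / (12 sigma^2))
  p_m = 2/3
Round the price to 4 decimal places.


dt = T/N = 0.125000; dx = sigma*sqrt(3*dt) = 0.183712
u = exp(dx) = 1.201669; d = 1/u = 0.832176
p_u = 0.158842, p_m = 0.666667, p_d = 0.174491
Discount per step: exp(-r*dt) = 0.995635
Stock lattice S(k, j) with j the centered position index:
  k=0: S(0,+0) = 9.0300
  k=1: S(1,-1) = 7.5145; S(1,+0) = 9.0300; S(1,+1) = 10.8511
  k=2: S(2,-2) = 6.2534; S(2,-1) = 7.5145; S(2,+0) = 9.0300; S(2,+1) = 10.8511; S(2,+2) = 13.0394
Terminal payoffs V(N, j) = max(K - S_T, 0):
  V(2,-2) = 2.576578; V(2,-1) = 1.315454; V(2,+0) = 0.000000; V(2,+1) = 0.000000; V(2,+2) = 0.000000
Backward induction: V(k, j) = exp(-r*dt) * [p_u * V(k+1, j+1) + p_m * V(k+1, j) + p_d * V(k+1, j-1)]
  V(1,-1) = exp(-r*dt) * [p_u*0.000000 + p_m*1.315454 + p_d*2.576578] = 1.320769
  V(1,+0) = exp(-r*dt) * [p_u*0.000000 + p_m*0.000000 + p_d*1.315454] = 0.228533
  V(1,+1) = exp(-r*dt) * [p_u*0.000000 + p_m*0.000000 + p_d*0.000000] = 0.000000
  V(0,+0) = exp(-r*dt) * [p_u*0.000000 + p_m*0.228533 + p_d*1.320769] = 0.381147

Answer: Price = V(0,0) = 0.3811


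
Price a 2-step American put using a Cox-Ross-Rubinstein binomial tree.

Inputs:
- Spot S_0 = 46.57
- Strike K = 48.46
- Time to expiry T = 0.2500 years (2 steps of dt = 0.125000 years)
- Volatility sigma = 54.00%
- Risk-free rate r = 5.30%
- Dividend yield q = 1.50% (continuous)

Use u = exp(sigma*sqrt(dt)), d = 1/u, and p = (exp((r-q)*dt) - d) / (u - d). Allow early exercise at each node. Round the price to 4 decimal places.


dt = T/N = 0.125000
u = exp(sigma*sqrt(dt)) = 1.210361; d = 1/u = 0.826200
p = (exp((r-q)*dt) - d) / (u - d) = 0.464809
Discount per step: exp(-r*dt) = 0.993397
Stock lattice S(k, i) with i counting down-moves:
  k=0: S(0,0) = 46.5700
  k=1: S(1,0) = 56.3665; S(1,1) = 38.4761
  k=2: S(2,0) = 68.2239; S(2,1) = 46.5700; S(2,2) = 31.7890
Terminal payoffs V(N, i) = max(K - S_T, 0):
  V(2,0) = 0.000000; V(2,1) = 1.890000; V(2,2) = 16.671045
Backward induction: V(k, i) = exp(-r*dt) * [p * V(k+1, i) + (1-p) * V(k+1, i+1)]; then take max(V_cont, immediate exercise) for American.
  V(1,0) = exp(-r*dt) * [p*0.000000 + (1-p)*1.890000] = 1.004832; exercise = 0.000000; V(1,0) = max -> 1.004832
  V(1,1) = exp(-r*dt) * [p*1.890000 + (1-p)*16.671045] = 9.735971; exercise = 9.983882; V(1,1) = max -> 9.983882
  V(0,0) = exp(-r*dt) * [p*1.004832 + (1-p)*9.983882] = 5.771975; exercise = 1.890000; V(0,0) = max -> 5.771975

Answer: Price = V(0,0) = 5.7720


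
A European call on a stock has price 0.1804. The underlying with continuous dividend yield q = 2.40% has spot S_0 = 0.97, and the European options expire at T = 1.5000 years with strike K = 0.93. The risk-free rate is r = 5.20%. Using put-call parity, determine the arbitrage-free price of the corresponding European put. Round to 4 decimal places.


Put-call parity: C - P = S_0 * exp(-qT) - K * exp(-rT).
S_0 * exp(-qT) = 0.9700 * 0.96464029 = 0.93570108
K * exp(-rT) = 0.9300 * 0.92496443 = 0.86021692
P = C - S*exp(-qT) + K*exp(-rT)
P = 0.1804 - 0.93570108 + 0.86021692 = 0.1049

Answer: Put price = 0.1049


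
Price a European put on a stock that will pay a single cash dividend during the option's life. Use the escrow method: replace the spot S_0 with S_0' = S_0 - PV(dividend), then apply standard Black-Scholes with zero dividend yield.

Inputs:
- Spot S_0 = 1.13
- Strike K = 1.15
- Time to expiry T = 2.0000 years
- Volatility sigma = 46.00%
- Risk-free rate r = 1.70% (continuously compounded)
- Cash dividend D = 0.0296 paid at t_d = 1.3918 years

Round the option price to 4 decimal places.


Answer: Price = 0.2874

Derivation:
PV(D) = D * exp(-r * t_d) = 0.0296 * 0.97661712 = 0.02890787
S_0' = S_0 - PV(D) = 1.1300 - 0.02890787 = 1.10109213
d1 = (ln(S_0'/K) + (r + sigma^2/2)*T) / (sigma*sqrt(T)) = 0.31072823
d2 = d1 - sigma*sqrt(T) = -0.33981001
exp(-rT) = 0.96657150
N(-d1) = 0.37800362; N(-d2) = 0.63300020
P = K * exp(-rT) * N(-d2) - S_0' * N(-d1) = 1.1500 * 0.96657150 * 0.63300020 - 1.10109213 * 0.37800362 = 0.2874


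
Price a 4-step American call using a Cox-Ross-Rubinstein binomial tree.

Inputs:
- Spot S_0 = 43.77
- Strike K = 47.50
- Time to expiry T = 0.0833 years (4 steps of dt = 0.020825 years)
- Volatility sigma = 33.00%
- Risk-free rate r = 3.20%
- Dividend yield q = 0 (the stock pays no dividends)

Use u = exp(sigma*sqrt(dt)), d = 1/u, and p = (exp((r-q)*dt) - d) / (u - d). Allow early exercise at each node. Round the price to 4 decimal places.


dt = T/N = 0.020825
u = exp(sigma*sqrt(dt)) = 1.048774; d = 1/u = 0.953494
p = (exp((r-q)*dt) - d) / (u - d) = 0.495093
Discount per step: exp(-r*dt) = 0.999334
Stock lattice S(k, i) with i counting down-moves:
  k=0: S(0,0) = 43.7700
  k=1: S(1,0) = 45.9048; S(1,1) = 41.7344
  k=2: S(2,0) = 48.1438; S(2,1) = 43.7700; S(2,2) = 39.7936
  k=3: S(3,0) = 50.4920; S(3,1) = 45.9048; S(3,2) = 41.7344; S(3,3) = 37.9429
  k=4: S(4,0) = 52.9547; S(4,1) = 48.1438; S(4,2) = 43.7700; S(4,3) = 39.7936; S(4,4) = 36.1784
Terminal payoffs V(N, i) = max(S_T - K, 0):
  V(4,0) = 5.454663; V(4,1) = 0.643801; V(4,2) = 0.000000; V(4,3) = 0.000000; V(4,4) = 0.000000
Backward induction: V(k, i) = exp(-r*dt) * [p * V(k+1, i) + (1-p) * V(k+1, i+1)]; then take max(V_cont, immediate exercise) for American.
  V(3,0) = exp(-r*dt) * [p*5.454663 + (1-p)*0.643801] = 3.023611; exercise = 2.991967; V(3,0) = max -> 3.023611
  V(3,1) = exp(-r*dt) * [p*0.643801 + (1-p)*0.000000] = 0.318529; exercise = 0.000000; V(3,1) = max -> 0.318529
  V(3,2) = exp(-r*dt) * [p*0.000000 + (1-p)*0.000000] = 0.000000; exercise = 0.000000; V(3,2) = max -> 0.000000
  V(3,3) = exp(-r*dt) * [p*0.000000 + (1-p)*0.000000] = 0.000000; exercise = 0.000000; V(3,3) = max -> 0.000000
  V(2,0) = exp(-r*dt) * [p*3.023611 + (1-p)*0.318529] = 1.656693; exercise = 0.643801; V(2,0) = max -> 1.656693
  V(2,1) = exp(-r*dt) * [p*0.318529 + (1-p)*0.000000] = 0.157597; exercise = 0.000000; V(2,1) = max -> 0.157597
  V(2,2) = exp(-r*dt) * [p*0.000000 + (1-p)*0.000000] = 0.000000; exercise = 0.000000; V(2,2) = max -> 0.000000
  V(1,0) = exp(-r*dt) * [p*1.656693 + (1-p)*0.157597] = 0.899189; exercise = 0.000000; V(1,0) = max -> 0.899189
  V(1,1) = exp(-r*dt) * [p*0.157597 + (1-p)*0.000000] = 0.077973; exercise = 0.000000; V(1,1) = max -> 0.077973
  V(0,0) = exp(-r*dt) * [p*0.899189 + (1-p)*0.077973] = 0.484229; exercise = 0.000000; V(0,0) = max -> 0.484229

Answer: Price = V(0,0) = 0.4842


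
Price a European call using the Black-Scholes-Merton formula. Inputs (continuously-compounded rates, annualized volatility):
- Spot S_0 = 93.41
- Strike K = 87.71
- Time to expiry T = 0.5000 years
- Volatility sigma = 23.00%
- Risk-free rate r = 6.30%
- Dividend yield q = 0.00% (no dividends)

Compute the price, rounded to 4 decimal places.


Answer: Price = 10.9367

Derivation:
d1 = (ln(S/K) + (r - q + 0.5*sigma^2) * T) / (sigma * sqrt(T)) = 0.66214394
d2 = d1 - sigma * sqrt(T) = 0.49950938
exp(-rT) = 0.96899096; exp(-qT) = 1.00000000
C = S_0 * exp(-qT) * N(d1) - K * exp(-rT) * N(d2)
N(d1) = 0.74606051; N(d2) = 0.69128971
C = 93.4100 * 1.00000000 * 0.74606051 - 87.7100 * 0.96899096 * 0.69128971 = 10.9367


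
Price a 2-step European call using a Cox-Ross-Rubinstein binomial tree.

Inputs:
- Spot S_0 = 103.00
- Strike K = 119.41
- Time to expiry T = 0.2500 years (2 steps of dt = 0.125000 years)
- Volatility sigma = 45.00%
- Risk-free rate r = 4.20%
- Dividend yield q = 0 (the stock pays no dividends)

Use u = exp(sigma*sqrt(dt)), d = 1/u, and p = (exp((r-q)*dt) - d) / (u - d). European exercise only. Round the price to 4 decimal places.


Answer: Price = V(0,0) = 4.9890

Derivation:
dt = T/N = 0.125000
u = exp(sigma*sqrt(dt)) = 1.172454; d = 1/u = 0.852912
p = (exp((r-q)*dt) - d) / (u - d) = 0.476782
Discount per step: exp(-r*dt) = 0.994764
Stock lattice S(k, i) with i counting down-moves:
  k=0: S(0,0) = 103.0000
  k=1: S(1,0) = 120.7628; S(1,1) = 87.8499
  k=2: S(2,0) = 141.5888; S(2,1) = 103.0000; S(2,2) = 74.9282
Terminal payoffs V(N, i) = max(S_T - K, 0):
  V(2,0) = 22.178794; V(2,1) = 0.000000; V(2,2) = 0.000000
Backward induction: V(k, i) = exp(-r*dt) * [p * V(k+1, i) + (1-p) * V(k+1, i+1)].
  V(1,0) = exp(-r*dt) * [p*22.178794 + (1-p)*0.000000] = 10.519077
  V(1,1) = exp(-r*dt) * [p*0.000000 + (1-p)*0.000000] = 0.000000
  V(0,0) = exp(-r*dt) * [p*10.519077 + (1-p)*0.000000] = 4.989044


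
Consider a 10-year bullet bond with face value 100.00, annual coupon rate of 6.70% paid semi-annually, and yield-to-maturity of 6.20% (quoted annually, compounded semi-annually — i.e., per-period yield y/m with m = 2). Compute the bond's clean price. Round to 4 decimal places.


Answer: Price = 103.6852

Derivation:
Coupon per period c = face * coupon_rate / m = 3.350000
Periods per year m = 2; per-period yield y/m = 0.031000
Number of cashflows N = 20
Cashflows (t years, CF_t, discount factor 1/(1+y/m)^(m*t), PV):
  t = 0.5000: CF_t = 3.350000, DF = 0.969932, PV = 3.249273
  t = 1.0000: CF_t = 3.350000, DF = 0.940768, PV = 3.151574
  t = 1.5000: CF_t = 3.350000, DF = 0.912481, PV = 3.056813
  t = 2.0000: CF_t = 3.350000, DF = 0.885045, PV = 2.964901
  t = 2.5000: CF_t = 3.350000, DF = 0.858434, PV = 2.875752
  t = 3.0000: CF_t = 3.350000, DF = 0.832622, PV = 2.789285
  t = 3.5000: CF_t = 3.350000, DF = 0.807587, PV = 2.705417
  t = 4.0000: CF_t = 3.350000, DF = 0.783305, PV = 2.624070
  t = 4.5000: CF_t = 3.350000, DF = 0.759752, PV = 2.545170
  t = 5.0000: CF_t = 3.350000, DF = 0.736908, PV = 2.468642
  t = 5.5000: CF_t = 3.350000, DF = 0.714751, PV = 2.394415
  t = 6.0000: CF_t = 3.350000, DF = 0.693260, PV = 2.322420
  t = 6.5000: CF_t = 3.350000, DF = 0.672415, PV = 2.252590
  t = 7.0000: CF_t = 3.350000, DF = 0.652197, PV = 2.184859
  t = 7.5000: CF_t = 3.350000, DF = 0.632587, PV = 2.119165
  t = 8.0000: CF_t = 3.350000, DF = 0.613566, PV = 2.055446
  t = 8.5000: CF_t = 3.350000, DF = 0.595117, PV = 1.993643
  t = 9.0000: CF_t = 3.350000, DF = 0.577224, PV = 1.933699
  t = 9.5000: CF_t = 3.350000, DF = 0.559868, PV = 1.875557
  t = 10.0000: CF_t = 103.350000, DF = 0.543034, PV = 56.122522
Price P = sum_t PV_t = 103.685213


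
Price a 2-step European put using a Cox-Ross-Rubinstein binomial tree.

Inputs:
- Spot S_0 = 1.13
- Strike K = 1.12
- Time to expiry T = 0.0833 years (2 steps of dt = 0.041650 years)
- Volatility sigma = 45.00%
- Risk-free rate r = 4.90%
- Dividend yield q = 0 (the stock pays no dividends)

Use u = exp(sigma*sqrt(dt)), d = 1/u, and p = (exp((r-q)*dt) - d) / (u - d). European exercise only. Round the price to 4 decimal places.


Answer: Price = V(0,0) = 0.0469

Derivation:
dt = T/N = 0.041650
u = exp(sigma*sqrt(dt)) = 1.096187; d = 1/u = 0.912253
p = (exp((r-q)*dt) - d) / (u - d) = 0.488164
Discount per step: exp(-r*dt) = 0.997961
Stock lattice S(k, i) with i counting down-moves:
  k=0: S(0,0) = 1.1300
  k=1: S(1,0) = 1.2387; S(1,1) = 1.0308
  k=2: S(2,0) = 1.3578; S(2,1) = 1.1300; S(2,2) = 0.9404
Terminal payoffs V(N, i) = max(K - S_T, 0):
  V(2,0) = 0.000000; V(2,1) = 0.000000; V(2,2) = 0.179607
Backward induction: V(k, i) = exp(-r*dt) * [p * V(k+1, i) + (1-p) * V(k+1, i+1)].
  V(1,0) = exp(-r*dt) * [p*0.000000 + (1-p)*0.000000] = 0.000000
  V(1,1) = exp(-r*dt) * [p*0.000000 + (1-p)*0.179607] = 0.091742
  V(0,0) = exp(-r*dt) * [p*0.000000 + (1-p)*0.091742] = 0.046861


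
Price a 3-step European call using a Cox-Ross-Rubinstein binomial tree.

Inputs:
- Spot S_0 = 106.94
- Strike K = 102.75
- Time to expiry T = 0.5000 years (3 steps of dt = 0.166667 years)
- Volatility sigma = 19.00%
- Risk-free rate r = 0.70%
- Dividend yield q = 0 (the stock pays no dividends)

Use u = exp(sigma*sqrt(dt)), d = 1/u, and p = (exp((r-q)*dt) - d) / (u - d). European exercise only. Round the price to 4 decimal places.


Answer: Price = V(0,0) = 8.4058

Derivation:
dt = T/N = 0.166667
u = exp(sigma*sqrt(dt)) = 1.080655; d = 1/u = 0.925365
p = (exp((r-q)*dt) - d) / (u - d) = 0.488135
Discount per step: exp(-r*dt) = 0.998834
Stock lattice S(k, i) with i counting down-moves:
  k=0: S(0,0) = 106.9400
  k=1: S(1,0) = 115.5652; S(1,1) = 98.9585
  k=2: S(2,0) = 124.8861; S(2,1) = 106.9400; S(2,2) = 91.5727
  k=3: S(3,0) = 134.9588; S(3,1) = 115.5652; S(3,2) = 98.9585; S(3,3) = 84.7382
Terminal payoffs V(N, i) = max(S_T - K, 0):
  V(3,0) = 32.208788; V(3,1) = 12.815227; V(3,2) = 0.000000; V(3,3) = 0.000000
Backward induction: V(k, i) = exp(-r*dt) * [p * V(k+1, i) + (1-p) * V(k+1, i+1)].
  V(2,0) = exp(-r*dt) * [p*32.208788 + (1-p)*12.815227] = 22.255925
  V(2,1) = exp(-r*dt) * [p*12.815227 + (1-p)*0.000000] = 6.248269
  V(2,2) = exp(-r*dt) * [p*0.000000 + (1-p)*0.000000] = 0.000000
  V(1,0) = exp(-r*dt) * [p*22.255925 + (1-p)*6.248269] = 14.045772
  V(1,1) = exp(-r*dt) * [p*6.248269 + (1-p)*0.000000] = 3.046443
  V(0,0) = exp(-r*dt) * [p*14.045772 + (1-p)*3.046443] = 8.405789
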